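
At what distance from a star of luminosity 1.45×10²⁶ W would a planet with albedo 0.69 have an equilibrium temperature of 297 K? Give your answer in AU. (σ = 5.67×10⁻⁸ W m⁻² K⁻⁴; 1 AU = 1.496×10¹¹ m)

From T_eq⁴ = L(1−A)/(16πσd²): d = √[L(1−A)/(16πσT_eq⁴)].
d = √[1.45×10²⁶ × 0.31 / (16π × 5.67×10⁻⁸ × (297)⁴)] = 4.50×10¹⁰ m = 0.301 AU.

d ≈ 0.301 AU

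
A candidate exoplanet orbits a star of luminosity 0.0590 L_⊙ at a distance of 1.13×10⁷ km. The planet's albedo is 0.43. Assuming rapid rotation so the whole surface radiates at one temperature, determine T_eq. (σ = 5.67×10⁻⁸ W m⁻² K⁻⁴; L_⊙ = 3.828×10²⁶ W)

d = 1.13×10⁷ km = 1.13×10¹⁰ m.
L = 0.0590 × 3.828×10²⁶ = 2.26×10²⁵ W.
Flux: S = L/(4πd²) = 2.26×10²⁵/(4π×(1.13×10¹⁰)²) = 1.41×10⁴ W m⁻².
Energy balance: absorbed = emitted ⇒ πR²·S(1−A) = 4πR²·σT_eq⁴, so T_eq⁴ = S(1−A)/(4σ).
T_eq = [1.41×10⁴ × 0.57 / (4 × 5.67×10⁻⁸)]^(1/4) = (3.54×10¹⁰)^(1/4) = 434 K.

T_eq ≈ 434 K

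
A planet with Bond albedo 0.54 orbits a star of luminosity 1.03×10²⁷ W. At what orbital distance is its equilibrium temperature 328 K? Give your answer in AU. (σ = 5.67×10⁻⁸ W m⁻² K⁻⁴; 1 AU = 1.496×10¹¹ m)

From T_eq⁴ = L(1−A)/(16πσd²): d = √[L(1−A)/(16πσT_eq⁴)].
d = √[1.03×10²⁷ × 0.46 / (16π × 5.67×10⁻⁸ × (328)⁴)] = 1.20×10¹¹ m = 0.801 AU.

d ≈ 0.801 AU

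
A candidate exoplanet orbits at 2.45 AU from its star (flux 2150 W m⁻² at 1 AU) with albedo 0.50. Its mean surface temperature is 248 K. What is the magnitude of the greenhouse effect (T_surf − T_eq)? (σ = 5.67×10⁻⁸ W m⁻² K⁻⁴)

S = 2150/2.45² = 358.2 W m⁻².
T_eq = [S(1−A)/(4σ)]^(1/4) = [358.2×0.50/(4×5.67×10⁻⁸)]^(1/4) = 167.6 K.
ΔT = T_surf − T_eq = 248 − 167.6.

ΔT ≈ 80.4 K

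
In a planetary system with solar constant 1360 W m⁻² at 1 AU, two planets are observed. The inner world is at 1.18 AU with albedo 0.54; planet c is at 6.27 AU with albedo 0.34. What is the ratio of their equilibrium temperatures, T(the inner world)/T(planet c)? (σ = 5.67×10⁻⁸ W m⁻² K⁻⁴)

T_eq = [S₀(1−A)/(4σd²)]^(1/4), so T ∝ (1−A)^(1/4) / √d.
T₁ = [1360×0.46/(4×5.67×10⁻⁸×1.18²)]^(1/4) = 210.97 K.
T₂ = [1360×0.66/(4×5.67×10⁻⁸×6.27²)]^(1/4) = 100.17 K.

T₁/T₂ ≈ 2.106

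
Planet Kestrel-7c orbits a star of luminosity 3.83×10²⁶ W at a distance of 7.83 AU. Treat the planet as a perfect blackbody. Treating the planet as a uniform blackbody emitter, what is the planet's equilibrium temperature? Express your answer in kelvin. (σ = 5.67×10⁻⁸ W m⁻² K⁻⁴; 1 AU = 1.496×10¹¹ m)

T_eq ≈ 99.5 K

d = 7.83 AU = 1.17×10¹² m.
Flux: S = L/(4πd²) = 3.83×10²⁶/(4π×(1.17×10¹²)²) = 22.2 W m⁻².
Energy balance: absorbed = emitted ⇒ πR²·S(1−A) = 4πR²·σT_eq⁴, so T_eq⁴ = S(1−A)/(4σ).
T_eq = [22.2 × 1.00 / (4 × 5.67×10⁻⁸)]^(1/4) = (9.79×10⁷)^(1/4) = 99.5 K.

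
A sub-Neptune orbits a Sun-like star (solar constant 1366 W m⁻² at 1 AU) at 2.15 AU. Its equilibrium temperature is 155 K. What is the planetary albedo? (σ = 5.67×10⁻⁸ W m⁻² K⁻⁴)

A ≈ 0.56

Flux at 2.15 AU: S = 1366/2.15² = 296 W m⁻².
From T_eq⁴ = S(1−A)/(4σ): 1−A = 4σT_eq⁴/S.
1−A = 4 × 5.67×10⁻⁸ × (155)⁴ / 296 = 0.443.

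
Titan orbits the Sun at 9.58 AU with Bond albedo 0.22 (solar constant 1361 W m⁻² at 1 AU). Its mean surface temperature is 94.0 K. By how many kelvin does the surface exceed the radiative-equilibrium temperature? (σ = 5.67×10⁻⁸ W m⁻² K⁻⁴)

ΔT ≈ 9.5 K

S = 1361/9.58² = 14.83 W m⁻².
T_eq = [S(1−A)/(4σ)]^(1/4) = [14.83×0.78/(4×5.67×10⁻⁸)]^(1/4) = 84.5 K.
ΔT = T_surf − T_eq = 94 − 84.5.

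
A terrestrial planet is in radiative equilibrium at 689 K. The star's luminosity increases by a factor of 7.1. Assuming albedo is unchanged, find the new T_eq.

T_eq ∝ L^(1/4) · d^(−1/2).
T′ = 689 × 7.1^(1/4) = 1120 K.

T_eq ≈ 1120 K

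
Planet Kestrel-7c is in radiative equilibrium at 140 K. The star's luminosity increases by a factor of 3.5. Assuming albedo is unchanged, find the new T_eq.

T_eq ≈ 191 K

T_eq ∝ L^(1/4) · d^(−1/2).
T′ = 140 × 3.5^(1/4) = 191 K.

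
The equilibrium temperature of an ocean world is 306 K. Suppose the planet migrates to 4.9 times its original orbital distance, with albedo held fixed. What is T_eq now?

T_eq ∝ L^(1/4) · d^(−1/2).
T′ = 306 / 4.9^(1/2) = 138 K.

T_eq ≈ 138 K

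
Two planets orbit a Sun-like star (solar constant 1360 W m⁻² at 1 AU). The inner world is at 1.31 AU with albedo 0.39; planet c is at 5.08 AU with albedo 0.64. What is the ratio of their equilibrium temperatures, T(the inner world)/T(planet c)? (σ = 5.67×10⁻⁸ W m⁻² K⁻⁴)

T_eq = [S₀(1−A)/(4σd²)]^(1/4), so T ∝ (1−A)^(1/4) / √d.
T₁ = [1360×0.61/(4×5.67×10⁻⁸×1.31²)]^(1/4) = 214.87 K.
T₂ = [1360×0.36/(4×5.67×10⁻⁸×5.08²)]^(1/4) = 95.64 K.

T₁/T₂ ≈ 2.247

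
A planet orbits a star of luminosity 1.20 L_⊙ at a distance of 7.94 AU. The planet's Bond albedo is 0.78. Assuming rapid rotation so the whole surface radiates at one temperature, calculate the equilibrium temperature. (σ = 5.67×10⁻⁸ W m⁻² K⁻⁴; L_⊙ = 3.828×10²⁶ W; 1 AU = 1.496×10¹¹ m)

T_eq ≈ 70.8 K

d = 7.94 AU = 1.19×10¹² m.
L = 1.20 × 3.828×10²⁶ = 4.59×10²⁶ W.
Flux: S = L/(4πd²) = 4.59×10²⁶/(4π×(1.19×10¹²)²) = 25.9 W m⁻².
Energy balance: absorbed = emitted ⇒ πR²·S(1−A) = 4πR²·σT_eq⁴, so T_eq⁴ = S(1−A)/(4σ).
T_eq = [25.9 × 0.22 / (4 × 5.67×10⁻⁸)]^(1/4) = (2.51×10⁷)^(1/4) = 70.8 K.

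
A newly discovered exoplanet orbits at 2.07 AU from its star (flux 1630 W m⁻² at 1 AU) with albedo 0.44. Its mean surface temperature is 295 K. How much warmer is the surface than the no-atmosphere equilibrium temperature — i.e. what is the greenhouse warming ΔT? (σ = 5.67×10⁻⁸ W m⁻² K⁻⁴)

S = 1630/2.07² = 380.4 W m⁻².
T_eq = [S(1−A)/(4σ)]^(1/4) = [380.4×0.56/(4×5.67×10⁻⁸)]^(1/4) = 175.1 K.
ΔT = T_surf − T_eq = 295 − 175.1.

ΔT ≈ 119.9 K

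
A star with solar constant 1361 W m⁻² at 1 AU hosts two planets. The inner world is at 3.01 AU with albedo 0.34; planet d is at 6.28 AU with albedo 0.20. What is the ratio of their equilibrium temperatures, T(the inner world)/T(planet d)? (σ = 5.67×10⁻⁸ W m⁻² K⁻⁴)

T₁/T₂ ≈ 1.377

T_eq = [S₀(1−A)/(4σd²)]^(1/4), so T ∝ (1−A)^(1/4) / √d.
T₁ = [1361×0.66/(4×5.67×10⁻⁸×3.01²)]^(1/4) = 144.60 K.
T₂ = [1361×0.80/(4×5.67×10⁻⁸×6.28²)]^(1/4) = 105.04 K.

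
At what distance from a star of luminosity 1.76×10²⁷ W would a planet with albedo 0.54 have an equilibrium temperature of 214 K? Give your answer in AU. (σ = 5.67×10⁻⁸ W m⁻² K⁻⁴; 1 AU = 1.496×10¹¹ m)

From T_eq⁴ = L(1−A)/(16πσd²): d = √[L(1−A)/(16πσT_eq⁴)].
d = √[1.76×10²⁷ × 0.46 / (16π × 5.67×10⁻⁸ × (214)⁴)] = 3.68×10¹¹ m = 2.46 AU.

d ≈ 2.46 AU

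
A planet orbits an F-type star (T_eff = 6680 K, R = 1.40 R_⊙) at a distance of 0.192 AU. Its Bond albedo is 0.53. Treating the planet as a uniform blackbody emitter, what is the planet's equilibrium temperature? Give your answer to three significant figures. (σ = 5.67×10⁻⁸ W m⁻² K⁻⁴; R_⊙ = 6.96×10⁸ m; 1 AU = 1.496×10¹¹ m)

R_⋆ = 1.40 × 6.96×10⁸ = 9.74×10⁸ m.
d = 0.192 AU = 2.87×10¹⁰ m.
L = 4πR_⋆²σT_⋆⁴ = 4π(9.74×10⁸)² × 5.67×10⁻⁸ × (6680)⁴ = 1.35×10²⁷ W.
S = L/(4πd²) = 1.30×10⁵ W m⁻².
Energy balance: absorbed = emitted ⇒ πR²·S(1−A) = 4πR²·σT_eq⁴, so T_eq⁴ = S(1−A)/(4σ).
T_eq = [1.30×10⁵ × 0.47 / (4 × 5.67×10⁻⁸)]^(1/4) = (2.69×10¹¹)^(1/4) = 720 K.

T_eq ≈ 720 K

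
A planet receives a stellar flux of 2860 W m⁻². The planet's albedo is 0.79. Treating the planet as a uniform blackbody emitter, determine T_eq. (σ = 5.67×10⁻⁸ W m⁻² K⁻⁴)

Energy balance: absorbed = emitted ⇒ πR²·S(1−A) = 4πR²·σT_eq⁴, so T_eq⁴ = S(1−A)/(4σ).
T_eq = [2860 × 0.21 / (4 × 5.67×10⁻⁸)]^(1/4) = (2.65×10⁹)^(1/4) = 227 K.

T_eq ≈ 227 K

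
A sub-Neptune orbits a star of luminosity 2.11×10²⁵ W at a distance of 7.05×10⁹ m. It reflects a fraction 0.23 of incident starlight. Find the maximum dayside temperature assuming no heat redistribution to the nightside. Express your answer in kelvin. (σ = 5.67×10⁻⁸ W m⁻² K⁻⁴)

T_ss ≈ 823 K

Flux: S = L/(4πd²) = 2.11×10²⁵/(4π×(7.05×10⁹)²) = 3.38×10⁴ W m⁻².
With no redistribution each surface element balances locally: S(1−A) = σT⁴.
T = [3.38×10⁴ × 0.77 / 5.67×10⁻⁸]^(1/4) = (4.59×10¹¹)^(1/4) = 823 K.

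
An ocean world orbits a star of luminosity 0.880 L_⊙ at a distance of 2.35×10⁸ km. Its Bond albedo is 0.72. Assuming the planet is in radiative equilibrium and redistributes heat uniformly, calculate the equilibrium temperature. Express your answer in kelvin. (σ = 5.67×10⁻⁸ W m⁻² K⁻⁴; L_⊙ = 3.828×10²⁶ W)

d = 2.35×10⁸ km = 2.35×10¹¹ m.
L = 0.880 × 3.828×10²⁶ = 3.37×10²⁶ W.
Flux: S = L/(4πd²) = 3.37×10²⁶/(4π×(2.35×10¹¹)²) = 485 W m⁻².
Energy balance: absorbed = emitted ⇒ πR²·S(1−A) = 4πR²·σT_eq⁴, so T_eq⁴ = S(1−A)/(4σ).
T_eq = [485 × 0.28 / (4 × 5.67×10⁻⁸)]^(1/4) = (5.99×10⁸)^(1/4) = 156 K.

T_eq ≈ 156 K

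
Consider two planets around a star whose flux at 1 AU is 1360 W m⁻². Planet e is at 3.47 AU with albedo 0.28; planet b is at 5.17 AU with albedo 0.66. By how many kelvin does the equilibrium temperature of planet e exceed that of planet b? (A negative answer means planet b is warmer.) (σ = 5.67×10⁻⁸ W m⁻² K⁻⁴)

ΔT ≈ 44.2 K

T_eq = [S₀(1−A)/(4σd²)]^(1/4), so T ∝ (1−A)^(1/4) / √d.
T₁ = [1360×0.72/(4×5.67×10⁻⁸×3.47²)]^(1/4) = 137.61 K.
T₂ = [1360×0.34/(4×5.67×10⁻⁸×5.17²)]^(1/4) = 93.45 K.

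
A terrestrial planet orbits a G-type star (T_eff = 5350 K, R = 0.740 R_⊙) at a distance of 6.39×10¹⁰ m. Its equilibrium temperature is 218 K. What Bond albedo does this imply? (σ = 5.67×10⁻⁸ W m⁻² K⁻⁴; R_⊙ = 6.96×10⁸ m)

R_⋆ = 0.740 × 6.96×10⁸ = 5.15×10⁸ m.
L = 4πR_⋆²σT_⋆⁴ = 4π(5.15×10⁸)² × 5.67×10⁻⁸ × (5350)⁴ = 1.55×10²⁶ W.
S = L/(4πd²) = 3020 W m⁻².
From T_eq⁴ = S(1−A)/(4σ): 1−A = 4σT_eq⁴/S.
1−A = 4 × 5.67×10⁻⁸ × (218)⁴ / 3020 = 0.170.

A ≈ 0.83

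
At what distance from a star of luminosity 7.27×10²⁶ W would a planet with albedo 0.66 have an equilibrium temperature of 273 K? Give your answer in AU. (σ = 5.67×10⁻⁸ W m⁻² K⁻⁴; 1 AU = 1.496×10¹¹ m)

From T_eq⁴ = L(1−A)/(16πσd²): d = √[L(1−A)/(16πσT_eq⁴)].
d = √[7.27×10²⁶ × 0.34 / (16π × 5.67×10⁻⁸ × (273)⁴)] = 1.25×10¹¹ m = 0.835 AU.

d ≈ 0.835 AU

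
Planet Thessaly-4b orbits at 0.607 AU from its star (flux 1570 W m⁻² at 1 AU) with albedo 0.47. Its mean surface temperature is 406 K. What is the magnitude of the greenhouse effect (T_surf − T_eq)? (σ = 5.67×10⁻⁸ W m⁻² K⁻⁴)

S = 1570/0.607² = 4261 W m⁻².
T_eq = [S(1−A)/(4σ)]^(1/4) = [4261×0.53/(4×5.67×10⁻⁸)]^(1/4) = 315.9 K.
ΔT = T_surf − T_eq = 406 − 315.9.

ΔT ≈ 90.1 K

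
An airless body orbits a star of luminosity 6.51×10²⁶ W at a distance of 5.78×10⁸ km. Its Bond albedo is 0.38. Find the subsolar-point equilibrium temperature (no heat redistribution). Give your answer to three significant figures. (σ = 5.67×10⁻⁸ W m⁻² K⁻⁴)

T_ss ≈ 203 K

d = 5.78×10⁸ km = 5.78×10¹¹ m.
Flux: S = L/(4πd²) = 6.51×10²⁶/(4π×(5.78×10¹¹)²) = 155 W m⁻².
At the subsolar point the surface absorbs S(1−A) and emits σT⁴ per unit area — no factor of 4, since only the local patch is in balance.
T = [155 × 0.62 / 5.67×10⁻⁸]^(1/4) = (1.70×10⁹)^(1/4) = 203 K.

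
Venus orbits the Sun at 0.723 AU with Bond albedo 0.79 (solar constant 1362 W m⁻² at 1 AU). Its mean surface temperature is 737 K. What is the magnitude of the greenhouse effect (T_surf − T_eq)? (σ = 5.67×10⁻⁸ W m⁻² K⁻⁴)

S = 1362/0.723² = 2606 W m⁻².
T_eq = [S(1−A)/(4σ)]^(1/4) = [2606×0.21/(4×5.67×10⁻⁸)]^(1/4) = 221.6 K.
ΔT = T_surf − T_eq = 737 − 221.6.

ΔT ≈ 515.4 K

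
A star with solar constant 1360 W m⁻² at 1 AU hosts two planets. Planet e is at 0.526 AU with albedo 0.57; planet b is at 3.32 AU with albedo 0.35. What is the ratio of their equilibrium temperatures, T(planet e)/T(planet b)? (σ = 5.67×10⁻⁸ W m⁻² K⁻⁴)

T₁/T₂ ≈ 2.266

T_eq = [S₀(1−A)/(4σd²)]^(1/4), so T ∝ (1−A)^(1/4) / √d.
T₁ = [1360×0.43/(4×5.67×10⁻⁸×0.526²)]^(1/4) = 310.70 K.
T₂ = [1360×0.65/(4×5.67×10⁻⁸×3.32²)]^(1/4) = 137.13 K.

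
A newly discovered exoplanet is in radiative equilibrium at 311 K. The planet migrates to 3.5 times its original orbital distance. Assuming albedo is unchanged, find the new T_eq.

T_eq ∝ L^(1/4) · d^(−1/2).
T′ = 311 / 3.5^(1/2) = 166 K.

T_eq ≈ 166 K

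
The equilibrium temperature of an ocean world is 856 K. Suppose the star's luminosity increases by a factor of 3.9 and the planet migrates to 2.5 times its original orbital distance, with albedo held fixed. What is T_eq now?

T_eq ∝ L^(1/4) · d^(−1/2).
T′ = 856 × 3.9^(1/4) / 2.5^(1/2) = 761 K.

T_eq ≈ 761 K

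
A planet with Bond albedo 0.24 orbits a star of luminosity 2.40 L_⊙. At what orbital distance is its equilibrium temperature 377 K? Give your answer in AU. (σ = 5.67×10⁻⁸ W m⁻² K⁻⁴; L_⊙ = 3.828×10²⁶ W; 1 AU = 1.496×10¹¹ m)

L = 2.40 × 3.828×10²⁶ = 9.19×10²⁶ W.
From T_eq⁴ = L(1−A)/(16πσd²): d = √[L(1−A)/(16πσT_eq⁴)].
d = √[9.19×10²⁶ × 0.76 / (16π × 5.67×10⁻⁸ × (377)⁴)] = 1.10×10¹¹ m = 0.736 AU.

d ≈ 0.736 AU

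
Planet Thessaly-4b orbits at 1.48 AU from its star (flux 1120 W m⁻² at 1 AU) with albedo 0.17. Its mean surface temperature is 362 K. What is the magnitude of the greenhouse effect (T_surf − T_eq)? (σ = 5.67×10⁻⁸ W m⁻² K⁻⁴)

ΔT ≈ 154.0 K

S = 1120/1.48² = 511.3 W m⁻².
T_eq = [S(1−A)/(4σ)]^(1/4) = [511.3×0.83/(4×5.67×10⁻⁸)]^(1/4) = 208.0 K.
ΔT = T_surf − T_eq = 362 − 208.0.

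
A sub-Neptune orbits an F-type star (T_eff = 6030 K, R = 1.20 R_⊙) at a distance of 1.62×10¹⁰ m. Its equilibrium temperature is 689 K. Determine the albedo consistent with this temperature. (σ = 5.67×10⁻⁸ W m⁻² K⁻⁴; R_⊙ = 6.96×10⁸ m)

R_⋆ = 1.20 × 6.96×10⁸ = 8.35×10⁸ m.
L = 4πR_⋆²σT_⋆⁴ = 4π(8.35×10⁸)² × 5.67×10⁻⁸ × (6030)⁴ = 6.57×10²⁶ W.
S = L/(4πd²) = 1.99×10⁵ W m⁻².
From T_eq⁴ = S(1−A)/(4σ): 1−A = 4σT_eq⁴/S.
1−A = 4 × 5.67×10⁻⁸ × (689)⁴ / 1.99×10⁵ = 0.257.

A ≈ 0.74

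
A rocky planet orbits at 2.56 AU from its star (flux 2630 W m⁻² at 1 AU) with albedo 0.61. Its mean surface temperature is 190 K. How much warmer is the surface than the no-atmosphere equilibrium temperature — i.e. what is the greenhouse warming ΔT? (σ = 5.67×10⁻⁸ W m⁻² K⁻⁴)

ΔT ≈ 27.9 K

S = 2630/2.56² = 401.3 W m⁻².
T_eq = [S(1−A)/(4σ)]^(1/4) = [401.3×0.39/(4×5.67×10⁻⁸)]^(1/4) = 162.1 K.
ΔT = T_surf − T_eq = 190 − 162.1.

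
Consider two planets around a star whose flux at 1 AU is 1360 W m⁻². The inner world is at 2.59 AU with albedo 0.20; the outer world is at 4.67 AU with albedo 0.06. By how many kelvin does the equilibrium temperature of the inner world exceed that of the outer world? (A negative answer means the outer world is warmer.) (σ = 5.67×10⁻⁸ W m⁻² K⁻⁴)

ΔT ≈ 36.7 K

T_eq = [S₀(1−A)/(4σd²)]^(1/4), so T ∝ (1−A)^(1/4) / √d.
T₁ = [1360×0.80/(4×5.67×10⁻⁸×2.59²)]^(1/4) = 163.53 K.
T₂ = [1360×0.94/(4×5.67×10⁻⁸×4.67²)]^(1/4) = 126.79 K.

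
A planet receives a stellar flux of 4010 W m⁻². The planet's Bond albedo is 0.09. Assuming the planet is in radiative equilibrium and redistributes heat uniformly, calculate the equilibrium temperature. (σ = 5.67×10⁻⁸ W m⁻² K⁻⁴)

T_eq ≈ 356 K

Energy balance: absorbed = emitted ⇒ πR²·S(1−A) = 4πR²·σT_eq⁴, so T_eq⁴ = S(1−A)/(4σ).
T_eq = [4010 × 0.91 / (4 × 5.67×10⁻⁸)]^(1/4) = (1.61×10¹⁰)^(1/4) = 356 K.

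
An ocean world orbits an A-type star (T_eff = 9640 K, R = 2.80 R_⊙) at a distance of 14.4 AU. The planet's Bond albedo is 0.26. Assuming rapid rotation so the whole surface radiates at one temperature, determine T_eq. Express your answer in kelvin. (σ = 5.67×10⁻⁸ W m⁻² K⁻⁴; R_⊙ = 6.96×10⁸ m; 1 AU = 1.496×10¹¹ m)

R_⋆ = 2.80 × 6.96×10⁸ = 1.95×10⁹ m.
d = 14.4 AU = 2.15×10¹² m.
L = 4πR_⋆²σT_⋆⁴ = 4π(1.95×10⁹)² × 5.67×10⁻⁸ × (9640)⁴ = 2.34×10²⁸ W.
S = L/(4πd²) = 401 W m⁻².
Energy balance: absorbed = emitted ⇒ πR²·S(1−A) = 4πR²·σT_eq⁴, so T_eq⁴ = S(1−A)/(4σ).
T_eq = [401 × 0.74 / (4 × 5.67×10⁻⁸)]^(1/4) = (1.31×10⁹)^(1/4) = 190 K.

T_eq ≈ 190 K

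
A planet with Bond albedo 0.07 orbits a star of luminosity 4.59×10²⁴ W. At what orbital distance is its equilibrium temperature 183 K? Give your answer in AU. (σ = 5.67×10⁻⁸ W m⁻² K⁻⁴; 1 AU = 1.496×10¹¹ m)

From T_eq⁴ = L(1−A)/(16πσd²): d = √[L(1−A)/(16πσT_eq⁴)].
d = √[4.59×10²⁴ × 0.93 / (16π × 5.67×10⁻⁸ × (183)⁴)] = 3.65×10¹⁰ m = 0.244 AU.

d ≈ 0.244 AU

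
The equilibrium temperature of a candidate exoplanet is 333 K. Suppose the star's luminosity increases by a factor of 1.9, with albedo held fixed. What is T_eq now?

T_eq ∝ L^(1/4) · d^(−1/2).
T′ = 333 × 1.9^(1/4) = 391 K.

T_eq ≈ 391 K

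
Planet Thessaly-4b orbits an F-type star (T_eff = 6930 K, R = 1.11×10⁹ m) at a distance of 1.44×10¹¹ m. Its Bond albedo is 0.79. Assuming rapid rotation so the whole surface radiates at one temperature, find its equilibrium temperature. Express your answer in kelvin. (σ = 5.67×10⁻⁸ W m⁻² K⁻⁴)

T_eq ≈ 291 K

L = 4πR_⋆²σT_⋆⁴ = 4π(1.11×10⁹)² × 5.67×10⁻⁸ × (6930)⁴ = 2.02×10²⁷ W.
S = L/(4πd²) = 7770 W m⁻².
Energy balance: absorbed = emitted ⇒ πR²·S(1−A) = 4πR²·σT_eq⁴, so T_eq⁴ = S(1−A)/(4σ).
T_eq = [7770 × 0.21 / (4 × 5.67×10⁻⁸)]^(1/4) = (7.19×10⁹)^(1/4) = 291 K.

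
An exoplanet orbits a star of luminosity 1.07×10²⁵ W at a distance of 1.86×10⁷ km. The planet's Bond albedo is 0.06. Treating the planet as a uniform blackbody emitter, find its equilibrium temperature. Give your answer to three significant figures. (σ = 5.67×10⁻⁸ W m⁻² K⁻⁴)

d = 1.86×10⁷ km = 1.86×10¹⁰ m.
Flux: S = L/(4πd²) = 1.07×10²⁵/(4π×(1.86×10¹⁰)²) = 2460 W m⁻².
Energy balance: absorbed = emitted ⇒ πR²·S(1−A) = 4πR²·σT_eq⁴, so T_eq⁴ = S(1−A)/(4σ).
T_eq = [2460 × 0.94 / (4 × 5.67×10⁻⁸)]^(1/4) = (1.02×10¹⁰)^(1/4) = 318 K.

T_eq ≈ 318 K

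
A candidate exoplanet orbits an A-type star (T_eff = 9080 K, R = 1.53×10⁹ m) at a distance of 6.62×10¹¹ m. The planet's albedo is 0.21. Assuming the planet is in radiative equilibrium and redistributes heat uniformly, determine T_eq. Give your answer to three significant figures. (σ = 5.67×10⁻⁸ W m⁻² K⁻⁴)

T_eq ≈ 291 K

L = 4πR_⋆²σT_⋆⁴ = 4π(1.53×10⁹)² × 5.67×10⁻⁸ × (9080)⁴ = 1.13×10²⁸ W.
S = L/(4πd²) = 2060 W m⁻².
Energy balance: absorbed = emitted ⇒ πR²·S(1−A) = 4πR²·σT_eq⁴, so T_eq⁴ = S(1−A)/(4σ).
T_eq = [2060 × 0.79 / (4 × 5.67×10⁻⁸)]^(1/4) = (7.17×10⁹)^(1/4) = 291 K.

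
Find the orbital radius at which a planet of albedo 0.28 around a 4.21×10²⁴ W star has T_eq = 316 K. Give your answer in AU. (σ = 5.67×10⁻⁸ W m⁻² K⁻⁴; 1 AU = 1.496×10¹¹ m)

From T_eq⁴ = L(1−A)/(16πσd²): d = √[L(1−A)/(16πσT_eq⁴)].
d = √[4.21×10²⁴ × 0.72 / (16π × 5.67×10⁻⁸ × (316)⁴)] = 1.03×10¹⁰ m = 0.0690 AU.

d ≈ 0.0690 AU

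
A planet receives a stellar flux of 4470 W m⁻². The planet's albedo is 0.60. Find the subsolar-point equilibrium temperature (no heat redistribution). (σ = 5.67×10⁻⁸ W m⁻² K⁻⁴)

At the subsolar point the surface absorbs S(1−A) and emits σT⁴ per unit area — no factor of 4, since only the local patch is in balance.
T = [4470 × 0.40 / 5.67×10⁻⁸]^(1/4) = (3.15×10¹⁰)^(1/4) = 421 K.

T_ss ≈ 421 K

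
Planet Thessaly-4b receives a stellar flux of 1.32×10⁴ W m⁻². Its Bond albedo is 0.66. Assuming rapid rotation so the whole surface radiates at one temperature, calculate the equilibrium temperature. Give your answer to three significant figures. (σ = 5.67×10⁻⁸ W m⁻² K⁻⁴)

Energy balance: absorbed = emitted ⇒ πR²·S(1−A) = 4πR²·σT_eq⁴, so T_eq⁴ = S(1−A)/(4σ).
T_eq = [1.32×10⁴ × 0.34 / (4 × 5.67×10⁻⁸)]^(1/4) = (1.98×10¹⁰)^(1/4) = 375 K.

T_eq ≈ 375 K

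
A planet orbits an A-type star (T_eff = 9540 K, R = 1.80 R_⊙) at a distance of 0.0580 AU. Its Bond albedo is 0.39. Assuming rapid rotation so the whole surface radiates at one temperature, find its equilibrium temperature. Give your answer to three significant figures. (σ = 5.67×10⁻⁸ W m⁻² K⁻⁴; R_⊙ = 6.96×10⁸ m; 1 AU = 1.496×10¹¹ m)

T_eq ≈ 2270 K

R_⋆ = 1.80 × 6.96×10⁸ = 1.25×10⁹ m.
d = 0.0580 AU = 8.68×10⁹ m.
L = 4πR_⋆²σT_⋆⁴ = 4π(1.25×10⁹)² × 5.67×10⁻⁸ × (9540)⁴ = 9.26×10²⁷ W.
S = L/(4πd²) = 9.79×10⁶ W m⁻².
Energy balance: absorbed = emitted ⇒ πR²·S(1−A) = 4πR²·σT_eq⁴, so T_eq⁴ = S(1−A)/(4σ).
T_eq = [9.79×10⁶ × 0.61 / (4 × 5.67×10⁻⁸)]^(1/4) = (2.63×10¹³)^(1/4) = 2270 K.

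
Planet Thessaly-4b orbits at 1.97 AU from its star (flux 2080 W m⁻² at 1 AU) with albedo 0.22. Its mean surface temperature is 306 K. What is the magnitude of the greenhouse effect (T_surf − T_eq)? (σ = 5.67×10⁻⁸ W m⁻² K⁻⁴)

ΔT ≈ 98.8 K

S = 2080/1.97² = 536.0 W m⁻².
T_eq = [S(1−A)/(4σ)]^(1/4) = [536.0×0.78/(4×5.67×10⁻⁸)]^(1/4) = 207.2 K.
ΔT = T_surf − T_eq = 306 − 207.2.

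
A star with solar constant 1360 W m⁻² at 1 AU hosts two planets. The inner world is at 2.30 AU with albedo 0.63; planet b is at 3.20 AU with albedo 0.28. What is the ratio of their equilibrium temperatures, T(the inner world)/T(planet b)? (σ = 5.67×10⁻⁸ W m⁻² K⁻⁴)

T_eq = [S₀(1−A)/(4σd²)]^(1/4), so T ∝ (1−A)^(1/4) / √d.
T₁ = [1360×0.37/(4×5.67×10⁻⁸×2.30²)]^(1/4) = 143.11 K.
T₂ = [1360×0.72/(4×5.67×10⁻⁸×3.20²)]^(1/4) = 143.30 K.

T₁/T₂ ≈ 0.999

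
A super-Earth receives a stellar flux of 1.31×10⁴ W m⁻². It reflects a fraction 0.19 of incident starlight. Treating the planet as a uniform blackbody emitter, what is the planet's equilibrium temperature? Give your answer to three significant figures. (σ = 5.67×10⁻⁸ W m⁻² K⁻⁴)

Energy balance: absorbed = emitted ⇒ πR²·S(1−A) = 4πR²·σT_eq⁴, so T_eq⁴ = S(1−A)/(4σ).
T_eq = [1.31×10⁴ × 0.81 / (4 × 5.67×10⁻⁸)]^(1/4) = (4.68×10¹⁰)^(1/4) = 465 K.

T_eq ≈ 465 K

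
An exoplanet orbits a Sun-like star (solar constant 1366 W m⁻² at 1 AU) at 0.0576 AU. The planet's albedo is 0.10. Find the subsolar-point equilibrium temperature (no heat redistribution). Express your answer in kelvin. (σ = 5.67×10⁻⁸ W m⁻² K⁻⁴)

Flux at 0.0576 AU: S = 1366/0.0576² = 4.12×10⁵ W m⁻².
At the subsolar point the surface absorbs S(1−A) and emits σT⁴ per unit area — no factor of 4, since only the local patch is in balance.
T = [4.12×10⁵ × 0.90 / 5.67×10⁻⁸]^(1/4) = (6.54×10¹²)^(1/4) = 1600 K.

T_ss ≈ 1600 K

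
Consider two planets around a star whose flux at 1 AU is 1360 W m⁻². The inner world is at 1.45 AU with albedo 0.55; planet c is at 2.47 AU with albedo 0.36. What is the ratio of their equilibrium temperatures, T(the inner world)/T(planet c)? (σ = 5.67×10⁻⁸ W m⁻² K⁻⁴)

T_eq = [S₀(1−A)/(4σd²)]^(1/4), so T ∝ (1−A)^(1/4) / √d.
T₁ = [1360×0.45/(4×5.67×10⁻⁸×1.45²)]^(1/4) = 189.27 K.
T₂ = [1360×0.64/(4×5.67×10⁻⁸×2.47²)]^(1/4) = 158.37 K.

T₁/T₂ ≈ 1.195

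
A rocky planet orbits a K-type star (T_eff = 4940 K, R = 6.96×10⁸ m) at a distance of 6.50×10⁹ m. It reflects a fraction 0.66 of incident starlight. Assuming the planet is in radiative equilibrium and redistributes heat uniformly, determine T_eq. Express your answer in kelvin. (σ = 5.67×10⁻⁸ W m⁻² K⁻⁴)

L = 4πR_⋆²σT_⋆⁴ = 4π(6.96×10⁸)² × 5.67×10⁻⁸ × (4940)⁴ = 2.06×10²⁶ W.
S = L/(4πd²) = 3.87×10⁵ W m⁻².
Energy balance: absorbed = emitted ⇒ πR²·S(1−A) = 4πR²·σT_eq⁴, so T_eq⁴ = S(1−A)/(4σ).
T_eq = [3.87×10⁵ × 0.34 / (4 × 5.67×10⁻⁸)]^(1/4) = (5.80×10¹¹)^(1/4) = 873 K.

T_eq ≈ 873 K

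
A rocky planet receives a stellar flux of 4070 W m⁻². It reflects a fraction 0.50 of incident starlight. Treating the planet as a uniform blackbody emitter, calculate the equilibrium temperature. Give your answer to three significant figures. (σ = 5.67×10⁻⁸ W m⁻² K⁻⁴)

Energy balance: absorbed = emitted ⇒ πR²·S(1−A) = 4πR²·σT_eq⁴, so T_eq⁴ = S(1−A)/(4σ).
T_eq = [4070 × 0.50 / (4 × 5.67×10⁻⁸)]^(1/4) = (8.97×10⁹)^(1/4) = 308 K.

T_eq ≈ 308 K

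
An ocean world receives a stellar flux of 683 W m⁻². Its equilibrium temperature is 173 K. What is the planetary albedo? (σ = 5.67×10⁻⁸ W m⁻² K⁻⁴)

A ≈ 0.70

From T_eq⁴ = S(1−A)/(4σ): 1−A = 4σT_eq⁴/S.
1−A = 4 × 5.67×10⁻⁸ × (173)⁴ / 683 = 0.297.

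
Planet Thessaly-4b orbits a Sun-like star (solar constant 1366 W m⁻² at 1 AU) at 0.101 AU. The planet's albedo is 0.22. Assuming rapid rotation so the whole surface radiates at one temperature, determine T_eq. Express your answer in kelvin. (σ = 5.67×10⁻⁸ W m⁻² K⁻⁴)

Flux at 0.101 AU: S = 1366/0.101² = 1.34×10⁵ W m⁻².
Energy balance: absorbed = emitted ⇒ πR²·S(1−A) = 4πR²·σT_eq⁴, so T_eq⁴ = S(1−A)/(4σ).
T_eq = [1.34×10⁵ × 0.78 / (4 × 5.67×10⁻⁸)]^(1/4) = (4.61×10¹¹)^(1/4) = 824 K.

T_eq ≈ 824 K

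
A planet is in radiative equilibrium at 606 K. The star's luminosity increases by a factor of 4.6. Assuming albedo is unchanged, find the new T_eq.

T_eq ≈ 887 K

T_eq ∝ L^(1/4) · d^(−1/2).
T′ = 606 × 4.6^(1/4) = 887 K.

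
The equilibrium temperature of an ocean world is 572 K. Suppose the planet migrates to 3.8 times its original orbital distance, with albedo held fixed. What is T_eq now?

T_eq ∝ L^(1/4) · d^(−1/2).
T′ = 572 / 3.8^(1/2) = 293 K.

T_eq ≈ 293 K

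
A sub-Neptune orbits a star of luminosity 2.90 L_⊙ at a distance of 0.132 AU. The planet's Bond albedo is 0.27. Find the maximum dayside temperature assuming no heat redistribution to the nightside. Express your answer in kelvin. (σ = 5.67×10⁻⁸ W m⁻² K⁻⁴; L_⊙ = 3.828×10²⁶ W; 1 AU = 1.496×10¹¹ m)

d = 0.132 AU = 1.97×10¹⁰ m.
L = 2.90 × 3.828×10²⁶ = 1.11×10²⁷ W.
Flux: S = L/(4πd²) = 1.11×10²⁷/(4π×(1.97×10¹⁰)²) = 2.27×10⁵ W m⁻².
With no redistribution each surface element balances locally: S(1−A) = σT⁴.
T = [2.27×10⁵ × 0.73 / 5.67×10⁻⁸]^(1/4) = (2.92×10¹²)^(1/4) = 1310 K.

T_ss ≈ 1310 K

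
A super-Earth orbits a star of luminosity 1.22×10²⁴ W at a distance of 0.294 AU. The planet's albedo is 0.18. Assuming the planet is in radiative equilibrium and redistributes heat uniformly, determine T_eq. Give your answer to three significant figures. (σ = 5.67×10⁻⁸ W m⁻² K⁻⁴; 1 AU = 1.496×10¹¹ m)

T_eq ≈ 116 K

d = 0.294 AU = 4.40×10¹⁰ m.
Flux: S = L/(4πd²) = 1.22×10²⁴/(4π×(4.40×10¹⁰)²) = 50.2 W m⁻².
Energy balance: absorbed = emitted ⇒ πR²·S(1−A) = 4πR²·σT_eq⁴, so T_eq⁴ = S(1−A)/(4σ).
T_eq = [50.2 × 0.82 / (4 × 5.67×10⁻⁸)]^(1/4) = (1.81×10⁸)^(1/4) = 116 K.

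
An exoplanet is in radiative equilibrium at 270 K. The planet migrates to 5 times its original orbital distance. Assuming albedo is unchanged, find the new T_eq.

T_eq ≈ 121 K

T_eq ∝ L^(1/4) · d^(−1/2).
T′ = 270 / 5^(1/2) = 121 K.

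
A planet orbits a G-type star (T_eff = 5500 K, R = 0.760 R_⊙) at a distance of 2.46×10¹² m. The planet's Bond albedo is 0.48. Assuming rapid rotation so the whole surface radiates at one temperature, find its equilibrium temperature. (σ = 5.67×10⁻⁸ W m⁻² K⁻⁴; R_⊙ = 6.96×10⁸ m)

R_⋆ = 0.760 × 6.96×10⁸ = 5.29×10⁸ m.
L = 4πR_⋆²σT_⋆⁴ = 4π(5.29×10⁸)² × 5.67×10⁻⁸ × (5500)⁴ = 1.82×10²⁶ W.
S = L/(4πd²) = 2.40 W m⁻².
Energy balance: absorbed = emitted ⇒ πR²·S(1−A) = 4πR²·σT_eq⁴, so T_eq⁴ = S(1−A)/(4σ).
T_eq = [2.40 × 0.52 / (4 × 5.67×10⁻⁸)]^(1/4) = (5.50×10⁶)^(1/4) = 48.4 K.

T_eq ≈ 48.4 K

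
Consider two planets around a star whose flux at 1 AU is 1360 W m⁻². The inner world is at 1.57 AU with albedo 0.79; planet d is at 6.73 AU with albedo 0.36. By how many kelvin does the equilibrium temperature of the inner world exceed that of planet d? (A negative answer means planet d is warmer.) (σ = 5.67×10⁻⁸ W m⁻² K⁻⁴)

ΔT ≈ 54.4 K

T_eq = [S₀(1−A)/(4σd²)]^(1/4), so T ∝ (1−A)^(1/4) / √d.
T₁ = [1360×0.21/(4×5.67×10⁻⁸×1.57²)]^(1/4) = 150.34 K.
T₂ = [1360×0.64/(4×5.67×10⁻⁸×6.73²)]^(1/4) = 95.94 K.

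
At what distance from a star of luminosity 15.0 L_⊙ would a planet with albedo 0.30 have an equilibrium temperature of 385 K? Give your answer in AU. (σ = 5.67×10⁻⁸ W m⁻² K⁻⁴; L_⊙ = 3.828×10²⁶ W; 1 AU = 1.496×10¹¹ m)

d ≈ 1.69 AU

L = 15.0 × 3.828×10²⁶ = 5.74×10²⁷ W.
From T_eq⁴ = L(1−A)/(16πσd²): d = √[L(1−A)/(16πσT_eq⁴)].
d = √[5.74×10²⁷ × 0.70 / (16π × 5.67×10⁻⁸ × (385)⁴)] = 2.53×10¹¹ m = 1.69 AU.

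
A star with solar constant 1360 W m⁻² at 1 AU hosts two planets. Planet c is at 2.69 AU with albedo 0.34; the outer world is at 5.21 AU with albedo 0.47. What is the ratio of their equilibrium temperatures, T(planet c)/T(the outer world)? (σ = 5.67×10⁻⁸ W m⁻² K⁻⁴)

T_eq = [S₀(1−A)/(4σd²)]^(1/4), so T ∝ (1−A)^(1/4) / √d.
T₁ = [1360×0.66/(4×5.67×10⁻⁸×2.69²)]^(1/4) = 152.93 K.
T₂ = [1360×0.53/(4×5.67×10⁻⁸×5.21²)]^(1/4) = 104.02 K.

T₁/T₂ ≈ 1.470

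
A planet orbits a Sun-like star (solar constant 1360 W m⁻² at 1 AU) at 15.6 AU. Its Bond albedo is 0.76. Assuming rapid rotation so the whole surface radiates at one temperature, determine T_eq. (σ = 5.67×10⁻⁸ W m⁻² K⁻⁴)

Flux at 15.6 AU: S = 1360/15.6² = 5.59 W m⁻².
Energy balance: absorbed = emitted ⇒ πR²·S(1−A) = 4πR²·σT_eq⁴, so T_eq⁴ = S(1−A)/(4σ).
T_eq = [5.59 × 0.24 / (4 × 5.67×10⁻⁸)]^(1/4) = (5.91×10⁶)^(1/4) = 49.3 K.

T_eq ≈ 49.3 K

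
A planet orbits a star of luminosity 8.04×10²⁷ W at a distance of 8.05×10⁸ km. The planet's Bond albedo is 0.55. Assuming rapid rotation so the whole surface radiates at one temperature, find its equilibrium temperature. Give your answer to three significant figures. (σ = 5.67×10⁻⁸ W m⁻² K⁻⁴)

T_eq ≈ 210 K

d = 8.05×10⁸ km = 8.05×10¹¹ m.
Flux: S = L/(4πd²) = 8.04×10²⁷/(4π×(8.05×10¹¹)²) = 987 W m⁻².
Energy balance: absorbed = emitted ⇒ πR²·S(1−A) = 4πR²·σT_eq⁴, so T_eq⁴ = S(1−A)/(4σ).
T_eq = [987 × 0.45 / (4 × 5.67×10⁻⁸)]^(1/4) = (1.96×10⁹)^(1/4) = 210 K.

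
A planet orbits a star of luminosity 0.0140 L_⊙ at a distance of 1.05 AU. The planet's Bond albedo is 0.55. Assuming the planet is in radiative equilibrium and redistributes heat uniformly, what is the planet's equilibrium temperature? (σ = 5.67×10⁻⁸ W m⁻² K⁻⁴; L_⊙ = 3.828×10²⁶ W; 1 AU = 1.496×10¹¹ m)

d = 1.05 AU = 1.57×10¹¹ m.
L = 0.0140 × 3.828×10²⁶ = 5.36×10²⁴ W.
Flux: S = L/(4πd²) = 5.36×10²⁴/(4π×(1.57×10¹¹)²) = 17.3 W m⁻².
Energy balance: absorbed = emitted ⇒ πR²·S(1−A) = 4πR²·σT_eq⁴, so T_eq⁴ = S(1−A)/(4σ).
T_eq = [17.3 × 0.45 / (4 × 5.67×10⁻⁸)]^(1/4) = (3.43×10⁷)^(1/4) = 76.5 K.

T_eq ≈ 76.5 K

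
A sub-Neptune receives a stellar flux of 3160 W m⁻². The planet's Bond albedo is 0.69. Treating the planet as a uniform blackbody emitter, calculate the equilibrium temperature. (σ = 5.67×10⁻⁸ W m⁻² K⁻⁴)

Energy balance: absorbed = emitted ⇒ πR²·S(1−A) = 4πR²·σT_eq⁴, so T_eq⁴ = S(1−A)/(4σ).
T_eq = [3160 × 0.31 / (4 × 5.67×10⁻⁸)]^(1/4) = (4.32×10⁹)^(1/4) = 256 K.

T_eq ≈ 256 K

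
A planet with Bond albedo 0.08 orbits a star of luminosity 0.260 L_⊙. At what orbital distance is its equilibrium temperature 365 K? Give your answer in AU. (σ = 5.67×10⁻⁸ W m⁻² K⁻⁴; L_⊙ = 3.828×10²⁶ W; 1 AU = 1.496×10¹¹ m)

L = 0.260 × 3.828×10²⁶ = 9.95×10²⁵ W.
From T_eq⁴ = L(1−A)/(16πσd²): d = √[L(1−A)/(16πσT_eq⁴)].
d = √[9.95×10²⁵ × 0.92 / (16π × 5.67×10⁻⁸ × (365)⁴)] = 4.25×10¹⁰ m = 0.284 AU.

d ≈ 0.284 AU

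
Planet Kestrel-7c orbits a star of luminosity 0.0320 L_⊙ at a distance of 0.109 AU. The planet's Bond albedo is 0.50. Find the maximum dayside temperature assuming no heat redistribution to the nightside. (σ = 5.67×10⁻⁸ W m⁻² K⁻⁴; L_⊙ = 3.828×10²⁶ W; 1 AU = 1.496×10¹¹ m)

T_ss ≈ 424 K

d = 0.109 AU = 1.63×10¹⁰ m.
L = 0.0320 × 3.828×10²⁶ = 1.22×10²⁵ W.
Flux: S = L/(4πd²) = 1.22×10²⁵/(4π×(1.63×10¹⁰)²) = 3670 W m⁻².
With no redistribution each surface element balances locally: S(1−A) = σT⁴.
T = [3670 × 0.50 / 5.67×10⁻⁸]^(1/4) = (3.23×10¹⁰)^(1/4) = 424 K.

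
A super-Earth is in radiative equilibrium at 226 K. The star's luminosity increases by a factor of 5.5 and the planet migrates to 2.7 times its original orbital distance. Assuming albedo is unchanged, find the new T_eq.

T_eq ≈ 211 K

T_eq ∝ L^(1/4) · d^(−1/2).
T′ = 226 × 5.5^(1/4) / 2.7^(1/2) = 211 K.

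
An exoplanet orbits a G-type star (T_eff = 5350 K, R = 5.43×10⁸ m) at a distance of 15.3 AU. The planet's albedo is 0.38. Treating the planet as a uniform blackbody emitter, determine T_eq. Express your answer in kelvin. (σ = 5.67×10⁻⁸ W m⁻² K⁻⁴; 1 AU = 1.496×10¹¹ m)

d = 15.3 AU = 2.29×10¹² m.
L = 4πR_⋆²σT_⋆⁴ = 4π(5.43×10⁸)² × 5.67×10⁻⁸ × (5350)⁴ = 1.72×10²⁶ W.
S = L/(4πd²) = 2.61 W m⁻².
Energy balance: absorbed = emitted ⇒ πR²·S(1−A) = 4πR²·σT_eq⁴, so T_eq⁴ = S(1−A)/(4σ).
T_eq = [2.61 × 0.62 / (4 × 5.67×10⁻⁸)]^(1/4) = (7.15×10⁶)^(1/4) = 51.7 K.

T_eq ≈ 51.7 K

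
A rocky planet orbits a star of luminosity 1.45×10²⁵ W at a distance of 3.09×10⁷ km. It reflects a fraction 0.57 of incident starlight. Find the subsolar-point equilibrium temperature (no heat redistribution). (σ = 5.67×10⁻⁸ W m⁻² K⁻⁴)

d = 3.09×10⁷ km = 3.09×10¹⁰ m.
Flux: S = L/(4πd²) = 1.45×10²⁵/(4π×(3.09×10¹⁰)²) = 1210 W m⁻².
At the subsolar point the surface absorbs S(1−A) and emits σT⁴ per unit area — no factor of 4, since only the local patch is in balance.
T = [1210 × 0.43 / 5.67×10⁻⁸]^(1/4) = (9.16×10⁹)^(1/4) = 309 K.

T_ss ≈ 309 K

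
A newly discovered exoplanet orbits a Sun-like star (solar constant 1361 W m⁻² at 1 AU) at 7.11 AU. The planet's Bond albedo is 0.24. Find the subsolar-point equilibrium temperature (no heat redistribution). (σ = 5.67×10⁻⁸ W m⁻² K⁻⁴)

Flux at 7.11 AU: S = 1361/7.11² = 26.9 W m⁻².
At the subsolar point the surface absorbs S(1−A) and emits σT⁴ per unit area — no factor of 4, since only the local patch is in balance.
T = [26.9 × 0.76 / 5.67×10⁻⁸]^(1/4) = (3.61×10⁸)^(1/4) = 138 K.

T_ss ≈ 138 K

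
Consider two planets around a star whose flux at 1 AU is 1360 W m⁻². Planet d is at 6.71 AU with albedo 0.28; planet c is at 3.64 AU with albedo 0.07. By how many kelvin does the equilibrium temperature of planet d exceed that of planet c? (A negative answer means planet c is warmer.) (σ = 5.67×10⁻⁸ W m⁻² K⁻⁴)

T_eq = [S₀(1−A)/(4σd²)]^(1/4), so T ∝ (1−A)^(1/4) / √d.
T₁ = [1360×0.72/(4×5.67×10⁻⁸×6.71²)]^(1/4) = 98.96 K.
T₂ = [1360×0.93/(4×5.67×10⁻⁸×3.64²)]^(1/4) = 143.23 K.

ΔT ≈ -44.3 K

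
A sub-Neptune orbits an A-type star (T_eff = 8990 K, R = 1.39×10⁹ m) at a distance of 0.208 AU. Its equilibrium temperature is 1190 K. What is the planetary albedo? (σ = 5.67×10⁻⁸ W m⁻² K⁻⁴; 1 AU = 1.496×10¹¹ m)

A ≈ 0.38

d = 0.208 AU = 3.11×10¹⁰ m.
L = 4πR_⋆²σT_⋆⁴ = 4π(1.39×10⁹)² × 5.67×10⁻⁸ × (8990)⁴ = 8.99×10²⁷ W.
S = L/(4πd²) = 7.39×10⁵ W m⁻².
From T_eq⁴ = S(1−A)/(4σ): 1−A = 4σT_eq⁴/S.
1−A = 4 × 5.67×10⁻⁸ × (1190)⁴ / 7.39×10⁵ = 0.615.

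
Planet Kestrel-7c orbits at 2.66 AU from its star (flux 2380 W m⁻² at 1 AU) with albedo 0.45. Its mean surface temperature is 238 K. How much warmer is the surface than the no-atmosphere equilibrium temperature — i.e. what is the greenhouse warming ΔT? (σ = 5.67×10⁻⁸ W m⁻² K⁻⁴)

ΔT ≈ 69.0 K

S = 2380/2.66² = 336.4 W m⁻².
T_eq = [S(1−A)/(4σ)]^(1/4) = [336.4×0.55/(4×5.67×10⁻⁸)]^(1/4) = 169.0 K.
ΔT = T_surf − T_eq = 238 − 169.0.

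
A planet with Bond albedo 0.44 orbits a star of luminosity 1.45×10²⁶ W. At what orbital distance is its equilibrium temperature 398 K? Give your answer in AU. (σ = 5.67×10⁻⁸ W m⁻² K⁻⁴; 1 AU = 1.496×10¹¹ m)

From T_eq⁴ = L(1−A)/(16πσd²): d = √[L(1−A)/(16πσT_eq⁴)].
d = √[1.45×10²⁶ × 0.56 / (16π × 5.67×10⁻⁸ × (398)⁴)] = 3.37×10¹⁰ m = 0.225 AU.

d ≈ 0.225 AU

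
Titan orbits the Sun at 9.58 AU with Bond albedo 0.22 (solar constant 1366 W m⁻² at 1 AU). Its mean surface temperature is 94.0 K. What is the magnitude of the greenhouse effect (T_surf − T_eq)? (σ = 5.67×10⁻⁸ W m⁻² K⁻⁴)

ΔT ≈ 9.4 K

S = 1366/9.58² = 14.88 W m⁻².
T_eq = [S(1−A)/(4σ)]^(1/4) = [14.88×0.78/(4×5.67×10⁻⁸)]^(1/4) = 84.6 K.
ΔT = T_surf − T_eq = 94 − 84.6.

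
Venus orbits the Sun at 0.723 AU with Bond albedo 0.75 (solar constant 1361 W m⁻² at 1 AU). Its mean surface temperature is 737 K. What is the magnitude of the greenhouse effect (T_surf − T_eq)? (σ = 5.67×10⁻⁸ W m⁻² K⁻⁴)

ΔT ≈ 505.5 K

S = 1361/0.723² = 2604 W m⁻².
T_eq = [S(1−A)/(4σ)]^(1/4) = [2604×0.25/(4×5.67×10⁻⁸)]^(1/4) = 231.5 K.
ΔT = T_surf − T_eq = 737 − 231.5.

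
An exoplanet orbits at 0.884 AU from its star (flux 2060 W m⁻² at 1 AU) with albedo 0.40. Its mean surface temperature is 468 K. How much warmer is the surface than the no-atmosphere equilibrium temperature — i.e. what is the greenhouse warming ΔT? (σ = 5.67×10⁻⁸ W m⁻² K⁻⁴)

S = 2060/0.884² = 2636 W m⁻².
T_eq = [S(1−A)/(4σ)]^(1/4) = [2636×0.60/(4×5.67×10⁻⁸)]^(1/4) = 289.0 K.
ΔT = T_surf − T_eq = 468 − 289.0.

ΔT ≈ 179.0 K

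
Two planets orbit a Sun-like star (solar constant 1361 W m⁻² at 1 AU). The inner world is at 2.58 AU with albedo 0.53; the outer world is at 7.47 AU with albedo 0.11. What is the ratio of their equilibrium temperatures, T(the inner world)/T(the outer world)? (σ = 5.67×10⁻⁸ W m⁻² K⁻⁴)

T₁/T₂ ≈ 1.451

T_eq = [S₀(1−A)/(4σd²)]^(1/4), so T ∝ (1−A)^(1/4) / √d.
T₁ = [1361×0.47/(4×5.67×10⁻⁸×2.58²)]^(1/4) = 143.47 K.
T₂ = [1361×0.89/(4×5.67×10⁻⁸×7.47²)]^(1/4) = 98.91 K.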